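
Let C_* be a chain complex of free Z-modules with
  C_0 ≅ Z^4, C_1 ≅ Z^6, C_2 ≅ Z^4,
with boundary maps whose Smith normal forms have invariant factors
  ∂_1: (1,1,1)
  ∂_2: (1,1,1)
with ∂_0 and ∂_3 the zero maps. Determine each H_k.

H_0: b_0 = 4 − 0 − 3 = 1; torsion from ∂_1 factors > 1: none. So H_0 = Z.
H_1: b_1 = 6 − 3 − 3 = 0; torsion from ∂_2 factors > 1: none. So H_1 = 0.
H_2: b_2 = 4 − 3 − 0 = 1; torsion from ∂_3 factors > 1: none. So H_2 = Z.

H_0 = Z,  H_1 = 0,  H_2 = Z.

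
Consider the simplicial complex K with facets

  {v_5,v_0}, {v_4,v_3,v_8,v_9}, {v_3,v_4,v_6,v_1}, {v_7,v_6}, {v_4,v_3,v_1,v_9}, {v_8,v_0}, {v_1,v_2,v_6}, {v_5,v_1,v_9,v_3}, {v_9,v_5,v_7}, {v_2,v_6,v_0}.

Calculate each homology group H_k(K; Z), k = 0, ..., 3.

We work with the vertex ordering v_0 < v_1 < v_2 < v_3 < v_4 < v_5 < v_6 < v_7 < v_8 < v_9. The simplices of K, each written with vertices in increasing order, are:

  0-simplices (10): [v_0], [v_1], [v_2], [v_3], [v_4], [v_5], [v_6], [v_7], [v_8], [v_9]
  1-simplices (24): (24 of them)
  2-simplices (16): (16 of them)
  3-simplices (4): [v_1,v_3,v_4,v_6], [v_1,v_3,v_4,v_9], [v_1,v_3,v_5,v_9], [v_3,v_4,v_8,v_9]

so the chain groups are C_0 ≅ Z^10, C_1 ≅ Z^24, C_2 ≅ Z^16, C_3 ≅ Z^4.

Boundary ∂_1: C_1 → C_0 sends each edge [p,q] (with p < q) to q − p.
This gives a 10×24 integer matrix of rank 9; reducing to Smith normal form yields diagonal entries (1,1,1,1,1,1,1,1,1).

∂_2: C_2 → C_1 acts by ∂[p,q,r] = [q,r] − [p,r] + [p,q]. For instance
  ∂[v_1,v_4,v_9] = [v_4,v_9] − [v_1,v_9] + [v_1,v_4],
  ∂[v_3,v_4,v_8] = [v_4,v_8] − [v_3,v_8] + [v_3,v_4].
As a 24×16 matrix over Z this has rank 12, with invariant factors (1,1,1,1,1,1,1,1,1,1,1,1).

∂_3: C_3 → C_2 sends each 3-simplex σ to the alternating sum Σ_i (−1)^i (σ with its i-th vertex removed). For instance
  ∂[v_3,v_4,v_8,v_9] = [v_4,v_8,v_9] − [v_3,v_8,v_9] + [v_3,v_4,v_9] − [v_3,v_4,v_8],
  ∂[v_1,v_3,v_4,v_9] = [v_3,v_4,v_9] − [v_1,v_4,v_9] + [v_1,v_3,v_9] − [v_1,v_3,v_4].
As a 16×4 matrix over Z this has rank 4, with invariant factors (1,1,1,1).

Computing H_k = (kernel of ∂_k) / (image of ∂_{k+1}):

  H_0: rank C_0 − rank ∂_1 = 10 − 9 = 1, and the invariant factors of ∂_1 are all 1, so H_0 = Z.
  H_1: rank ker ∂_1 − rank ∂_2 = (24 − 9) − 12 = 3, and the invariant factors of ∂_2 are all 1, so H_1 = Z^3.
  H_2: rank ker ∂_2 − rank ∂_3 = (16 − 12) − 4 = 0, and the invariant factors of ∂_3 are all 1, so H_2 = 0.
  H_3: rank ker ∂_3 − rank ∂_4 = (4 − 4) − 0 = 0, and there is no ∂_4, so H_3 = 0.

As a check, the Euler characteristic is 10 − 24 + 16 − 4 = -2, which agrees with 1 − 3 + 0 − 0 = -2.

H_0 = Z,  H_1 = Z^3,  H_2 = 0,  H_3 = 0.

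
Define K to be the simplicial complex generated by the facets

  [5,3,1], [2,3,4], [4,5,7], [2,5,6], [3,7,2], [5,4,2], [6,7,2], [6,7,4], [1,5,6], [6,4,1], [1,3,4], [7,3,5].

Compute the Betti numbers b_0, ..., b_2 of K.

b_0 = 1, b_1 = 0, b_2 = 0.

Take the total order 1 < 2 < 3 < 4 < 5 < 6 < 7 on the vertex set. Then K (dimension 2) consists of the simplices:

  0-simplices (7): [1], [2], [3], [4], [5], [6], [7]
  1-simplices (18): [1,3], [1,4], [1,5], [1,6], [2,3], [2,4], [2,5], [2,6], [2,7], [3,4], [3,5], [3,7], [4,5], [4,6], [4,7], [5,6], [5,7], [6,7]
  2-simplices (12): [1,3,4], [1,3,5], [1,4,6], [1,5,6], [2,3,4], [2,3,7], [2,4,5], [2,5,6], [2,6,7], [3,5,7], [4,5,7], [4,6,7]

giving chain groups C_0 ≅ Z^7, C_1 ≅ Z^18, C_2 ≅ Z^12.

The boundary map ∂_1: C_1 → C_0 sends each edge [p,q] (with p < q) to q − p. For instance
  ∂[6,7] = [7] − [6].
This gives a 7×18 integer matrix of rank 6; reducing to Smith normal form yields diagonal entries (1,1,1,1,1,1).

Boundary ∂_2: C_2 → C_1 acts by ∂[p,q,r] = [q,r] − [p,r] + [p,q]. For instance
  ∂[2,4,5] = [4,5] − [2,5] + [2,4],
  ∂[2,5,6] = [5,6] − [2,6] + [2,5].
This gives a 18×12 integer matrix of rank 12; reducing to Smith normal form yields diagonal entries (1,1,1,1,1,1,1,1,1,1,1,2).

Now H_k = ker ∂_k / im ∂_{k+1}, so:

  H_0: rank C_0 − rank ∂_1 = 7 − 6 = 1, and the invariant factors of ∂_1 are all 1, so H_0 = Z.
  H_1: rank ker ∂_1 − rank ∂_2 = (18 − 6) − 12 = 0, and ∂_2 has invariant factor 2 > 1, so H_1 = Z/2.
  H_2: rank ker ∂_2 − rank ∂_3 = (12 − 12) − 0 = 0, and there is no ∂_3, so H_2 = 0.

As a check, the Euler characteristic is 7 − 18 + 12 = 1, which agrees with 1 − 0 + 0 = 1.
(K is a triangulation of the real projective plane RP^2.)

Hence the Betti numbers are b_0 = 1, b_1 = 0, b_2 = 0.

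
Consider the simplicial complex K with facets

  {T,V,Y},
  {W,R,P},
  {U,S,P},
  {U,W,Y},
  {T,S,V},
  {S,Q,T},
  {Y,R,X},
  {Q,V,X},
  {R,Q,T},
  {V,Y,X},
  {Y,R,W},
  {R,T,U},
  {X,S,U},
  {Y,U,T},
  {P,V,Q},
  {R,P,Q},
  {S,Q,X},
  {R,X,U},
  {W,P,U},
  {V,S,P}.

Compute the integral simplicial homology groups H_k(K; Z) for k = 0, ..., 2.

H_0 ≅ Z,  H_1 ≅ Z ⊕ Z/2,  H_2 = 0.

Fix the vertex order P < Q < R < S < T < U < V < W < X < Y and write every simplex with vertices in increasing order. Then dim K = 2 and the simplices of K are:

  0-simplices (10): P, Q, R, S, T, U, V, W, X, Y
  1-simplices (30): PQ, PR, PS, PU, PV, PW, QR, QS, QT, QV, QX, RT, RU, RW, RX, RY, ST, SU, SV, SX, TU, TV, TY, UW, UX, UY, VX, VY, WY, XY
  2-simplices (20): PQR, PQV, PRW, PSU, PSV, PUW, QRT, QST, QSX, QVX, RTU, RUX, RWY, RXY, STV, SUX, TUY, TVY, UWY, VXY

giving chain groups C_0 ≅ Z^10, C_1 ≅ Z^30, C_2 ≅ Z^20.

∂_1: C_1 → C_0 sends each edge [p,q] (with p < q) to q − p. For instance
  ∂UX = X − U.
This gives a 10×30 integer matrix of rank 9; reducing to Smith normal form yields diagonal entries (1,1,1,1,1,1,1,1,1).

The boundary map ∂_2: C_2 → C_1 sends each 2-simplex [p,q,r] to [q,r] − [p,r] + [p,q]. For instance
  ∂VXY = XY − VY + VX,
  ∂TVY = VY − TY + TV.
The 30×20 boundary matrix has rank 20 and Smith normal form diag(1,1,1,1,1,1,1,1,1,1,1,1,1,1,1,1,1,1,1,2).

Computing H_k = (kernel of ∂_k) / (image of ∂_{k+1}):

  H_0: rank C_0 − rank ∂_1 = 10 − 9 = 1, and the invariant factors of ∂_1 are all 1, so H_0 ≅ Z.
  H_1: rank ker ∂_1 − rank ∂_2 = (30 − 9) − 20 = 1, and ∂_2 has invariant factor 2 > 1, so H_1 ≅ Z ⊕ Z/2.
  H_2: rank ker ∂_2 − rank ∂_3 = (20 − 20) − 0 = 0, and there is no ∂_3, so H_2 ≅ 0.

As a check, the Euler characteristic is 10 − 30 + 20 = 0, which agrees with 1 − 1 + 0 = 0.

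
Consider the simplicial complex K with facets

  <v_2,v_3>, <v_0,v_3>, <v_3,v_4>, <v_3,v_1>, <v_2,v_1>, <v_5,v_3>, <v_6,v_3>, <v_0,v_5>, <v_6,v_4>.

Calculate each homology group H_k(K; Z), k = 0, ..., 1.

H_0 ≅ Z,  H_1 ≅ Z^3.

Fix the vertex order v_0 < v_1 < v_2 < v_3 < v_4 < v_5 < v_6 and write every simplex with vertices in increasing order. Then dim K = 1 and the simplices of K are:

  0-simplices (7): [v_0], [v_1], [v_2], [v_3], [v_4], [v_5], [v_6]
  1-simplices (9): [v_0,v_3], [v_0,v_5], [v_1,v_2], [v_1,v_3], [v_2,v_3], [v_3,v_4], [v_3,v_5], [v_3,v_6], [v_4,v_6]

Hence C_0 ≅ Z^7, C_1 ≅ Z^9.

The boundary map ∂_1: C_1 → C_0 is given by ∂[p,q] = [q] − [p]. For instance
  ∂[v_2,v_3] = [v_3] − [v_2].
As a 7×9 matrix over Z this has rank 6, with invariant factors (1,1,1,1,1,1).

From H_k ≅ ker(∂_k) / im(∂_{k+1}) we obtain:

  H_0: rank C_0 − rank ∂_1 = 7 − 6 = 1, and the invariant factors of ∂_1 are all 1, so H_0 ≅ Z.
  H_1: rank ker ∂_1 − rank ∂_2 = (9 − 6) − 0 = 3, and there is no ∂_2, so H_1 ≅ Z^3.

(K is a triangulation of a wedge of 3 circles.)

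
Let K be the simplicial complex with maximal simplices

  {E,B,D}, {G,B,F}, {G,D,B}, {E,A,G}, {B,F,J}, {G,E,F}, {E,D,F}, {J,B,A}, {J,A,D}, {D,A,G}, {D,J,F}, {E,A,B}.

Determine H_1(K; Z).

H_1 = Z/2.

Fix the vertex order A < B < D < E < F < G < J and write every simplex with vertices in increasing order. Then dim K = 2 and the simplices of K are:

  0-simplices (7): A, B, D, E, F, G, J
  1-simplices (18): AB, AD, AE, AG, AJ, BD, BE, BF, BG, BJ, DE, DF, DG, DJ, EF, EG, FG, FJ
  2-simplices (12): ABE, ABJ, ADG, ADJ, AEG, BDE, BDG, BFG, BFJ, DEF, DFJ, EFG

giving chain groups C_0 ≅ Z^7, C_1 ≅ Z^18, C_2 ≅ Z^12.

Boundary ∂_1: C_1 → C_0 sends each edge [p,q] (with p < q) to q − p.
The resulting 7×18 matrix has rank 6, and its Smith normal form has invariant factors (1,1,1,1,1,1).

∂_2: C_2 → C_1 sends each 2-simplex [p,q,r] to [q,r] − [p,r] + [p,q]. For instance
  ∂ABE = BE − AE + AB,
  ∂ADJ = DJ − AJ + AD.
The 18×12 boundary matrix has rank 12 and Smith normal form diag(1,1,1,1,1,1,1,1,1,1,1,2).

From H_k ≅ ker(∂_k) / im(∂_{k+1}) we obtain:

  H_1: rank ker ∂_1 − rank ∂_2 = (18 − 6) − 12 = 0, and ∂_2 has invariant factor 2 > 1, so H_1 = Z/2.

(K is a triangulation of the real projective plane RP^2.)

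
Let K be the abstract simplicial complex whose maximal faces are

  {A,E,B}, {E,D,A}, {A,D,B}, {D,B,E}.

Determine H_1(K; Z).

Take the total order A < B < D < E on the vertex set. Then K (dimension 2) consists of the simplices:

  0-simplices (4): A, B, D, E
  1-simplices (6): AB, AD, AE, BD, BE, DE
  2-simplices (4): ABD, ABE, ADE, BDE

Hence C_0 ≅ Z^4, C_1 ≅ Z^6, C_2 ≅ Z^4.

Boundary ∂_1: C_1 → C_0 is given by ∂[p,q] = [q] − [p]. For instance
  ∂AE = E − A.
The 4×6 boundary matrix has rank 3 and Smith normal form diag(1,1,1).

The boundary map ∂_2: C_2 → C_1 maps a triangle to the signed sum of its edges. For instance
  ∂BDE = DE − BE + BD,
  ∂ABD = BD − AD + AB.
This gives a 6×4 integer matrix of rank 3; reducing to Smith normal form yields diagonal entries (1,1,1).

Computing H_k = (kernel of ∂_k) / (image of ∂_{k+1}):

  H_1: rank ker ∂_1 − rank ∂_2 = (6 − 3) − 3 = 0, and the invariant factors of ∂_2 are all 1, so H_1 ≅ 0.

(K is a triangulation of the 2-sphere S^2.)

H_1 ≅ 0.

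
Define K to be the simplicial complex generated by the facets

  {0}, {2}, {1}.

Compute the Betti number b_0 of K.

We work with the vertex ordering 0 < 1 < 2. The simplices of K, each written with vertices in increasing order, are:

  0-simplices (3): [0], [1], [2]

Hence C_0 ≅ Z^3.

Now H_k = ker ∂_k / im ∂_{k+1}, so:

  H_0: rank C_0 − rank ∂_1 = 3 − 0 = 3, and there is no ∂_1, so H_0 = Z^3.

Hence the Betti numbers are b_0 = 3.

b_0 = 3.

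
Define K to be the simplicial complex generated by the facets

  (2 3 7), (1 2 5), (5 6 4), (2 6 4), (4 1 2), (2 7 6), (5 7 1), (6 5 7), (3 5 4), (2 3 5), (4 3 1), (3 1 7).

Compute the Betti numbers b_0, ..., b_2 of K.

Order the vertices as 1 < 2 < 3 < 4 < 5 < 6 < 7. Listing each simplex with vertices in this order, K has dimension 2 with simplices:

  0-simplices (7): [1], [2], [3], [4], [5], [6], [7]
  1-simplices (18): [1,2], [1,3], [1,4], [1,5], [1,7], [2,3], [2,4], [2,5], [2,6], [2,7], [3,4], [3,5], [3,7], [4,5], [4,6], [5,6], [5,7], [6,7]
  2-simplices (12): [1,2,4], [1,2,5], [1,3,4], [1,3,7], [1,5,7], [2,3,5], [2,3,7], [2,4,6], [2,6,7], [3,4,5], [4,5,6], [5,6,7]

giving chain groups C_0 ≅ Z^7, C_1 ≅ Z^18, C_2 ≅ Z^12.

The boundary map ∂_1: C_1 → C_0 maps an edge to its endpoints' difference, ∂[p,q] = q − p. For instance
  ∂[1,2] = [2] − [1].
The resulting 7×18 matrix has rank 6, and its Smith normal form has invariant factors (1,1,1,1,1,1).

The boundary map ∂_2: C_2 → C_1 maps a triangle to the signed sum of its edges. For instance
  ∂[2,3,5] = [3,5] − [2,5] + [2,3],
  ∂[1,2,5] = [2,5] − [1,5] + [1,2].
This gives a 18×12 integer matrix of rank 12; reducing to Smith normal form yields diagonal entries (1,1,1,1,1,1,1,1,1,1,1,2).

From H_k ≅ ker(∂_k) / im(∂_{k+1}) we obtain:

  H_0: rank C_0 − rank ∂_1 = 7 − 6 = 1, and the invariant factors of ∂_1 are all 1, so H_0 ≅ Z.
  H_1: rank ker ∂_1 − rank ∂_2 = (18 − 6) − 12 = 0, and ∂_2 has invariant factor 2 > 1, so H_1 ≅ Z_2.
  H_2: rank ker ∂_2 − rank ∂_3 = (12 − 12) − 0 = 0, and there is no ∂_3, so H_2 ≅ 0.

(K is a triangulation of the real projective plane RP^2.)

Hence the Betti numbers are b_0 = 1, b_1 = 0, b_2 = 0.

b_0 = 1, b_1 = 0, b_2 = 0.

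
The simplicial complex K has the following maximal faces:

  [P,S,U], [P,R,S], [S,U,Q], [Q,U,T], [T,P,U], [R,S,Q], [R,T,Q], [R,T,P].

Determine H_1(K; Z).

H_1 ≅ 0.

Take the total order P < Q < R < S < T < U on the vertex set. Then K (dimension 2) consists of the simplices:

  0-simplices (6): P, Q, R, S, T, U
  1-simplices (12): PR, PS, PT, PU, QR, QS, QT, QU, RS, RT, SU, TU
  2-simplices (8): PRS, PRT, PSU, PTU, QRS, QRT, QSU, QTU

Hence C_0 ≅ Z^6, C_1 ≅ Z^12, C_2 ≅ Z^8.

Boundary ∂_1: C_1 → C_0 is given by ∂[p,q] = [q] − [p].
As a 6×12 matrix over Z this has rank 5, with invariant factors (1,1,1,1,1).

The boundary map ∂_2: C_2 → C_1 sends each 2-simplex [p,q,r] to [q,r] − [p,r] + [p,q]. For instance
  ∂PTU = TU − PU + PT,
  ∂QRS = RS − QS + QR.
The resulting 12×8 matrix has rank 7, and its Smith normal form has invariant factors (1,1,1,1,1,1,1).

Computing H_k = (kernel of ∂_k) / (image of ∂_{k+1}):

  H_1: rank ker ∂_1 − rank ∂_2 = (12 − 5) − 7 = 0, and the invariant factors of ∂_2 are all 1, so H_1 = 0.

(K is a triangulation of the 2-sphere S^2.)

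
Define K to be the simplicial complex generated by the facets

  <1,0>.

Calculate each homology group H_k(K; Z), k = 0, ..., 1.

Take the total order 0 < 1 on the vertex set. Then K (dimension 1) consists of the simplices:

  0-simplices (2): [0], [1]
  1-simplices (1): [0,1]

giving chain groups C_0 ≅ Z^2, C_1 ≅ Z^1.

Boundary ∂_1: C_1 → C_0 is given by ∂[p,q] = [q] − [p].
As a 2×1 matrix over Z this has rank 1, with invariant factors (1).

Now H_k = ker ∂_k / im ∂_{k+1}, so:

  H_0: rank C_0 − rank ∂_1 = 2 − 1 = 1, and the invariant factors of ∂_1 are all 1, so H_0 ≅ Z.
  H_1: rank ker ∂_1 − rank ∂_2 = (1 − 1) − 0 = 0, and there is no ∂_2, so H_1 ≅ 0.

H_0 = Z,  H_1 = 0.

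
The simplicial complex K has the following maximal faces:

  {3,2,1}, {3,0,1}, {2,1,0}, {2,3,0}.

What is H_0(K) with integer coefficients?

Fix the vertex order 0 < 1 < 2 < 3 and write every simplex with vertices in increasing order. Then dim K = 2 and the simplices of K are:

  0-simplices (4): [0], [1], [2], [3]
  1-simplices (6): [0,1], [0,2], [0,3], [1,2], [1,3], [2,3]
  2-simplices (4): [0,1,2], [0,1,3], [0,2,3], [1,2,3]

so the chain groups are C_0 ≅ Z^4, C_1 ≅ Z^6, C_2 ≅ Z^4.

Boundary ∂_1: C_1 → C_0 sends each edge [p,q] (with p < q) to q − p. For instance
  ∂[1,2] = [2] − [1].
This gives a 4×6 integer matrix of rank 3; reducing to Smith normal form yields diagonal entries (1,1,1).

∂_2: C_2 → C_1 maps a triangle to the signed sum of its edges. For instance
  ∂[0,2,3] = [2,3] − [0,3] + [0,2],
  ∂[0,1,3] = [1,3] − [0,3] + [0,1].
As a 6×4 matrix over Z this has rank 3, with invariant factors (1,1,1).

Now H_k = ker ∂_k / im ∂_{k+1}, so:

  H_0: rank C_0 − rank ∂_1 = 4 − 3 = 1, and the invariant factors of ∂_1 are all 1, so H_0 ≅ Z.

H_0 = Z.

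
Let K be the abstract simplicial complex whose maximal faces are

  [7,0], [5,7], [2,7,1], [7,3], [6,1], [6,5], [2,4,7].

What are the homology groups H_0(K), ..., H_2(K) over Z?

Take the total order 0 < 1 < 2 < 3 < 4 < 5 < 6 < 7 on the vertex set. Then K (dimension 2) consists of the simplices:

  0-simplices (8): [0], [1], [2], [3], [4], [5], [6], [7]
  1-simplices (10): [0,7], [1,2], [1,6], [1,7], [2,4], [2,7], [3,7], [4,7], [5,6], [5,7]
  2-simplices (2): [1,2,7], [2,4,7]

giving chain groups C_0 ≅ Z^8, C_1 ≅ Z^10, C_2 ≅ Z^2.

∂_1: C_1 → C_0 is given by ∂[p,q] = [q] − [p]. For instance
  ∂[1,7] = [7] − [1].
This gives a 8×10 integer matrix of rank 7; reducing to Smith normal form yields diagonal entries (1,1,1,1,1,1,1).

∂_2: C_2 → C_1 maps a triangle to the signed sum of its edges. For instance
  ∂[1,2,7] = [2,7] − [1,7] + [1,2],
  ∂[2,4,7] = [4,7] − [2,7] + [2,4].
The resulting 10×2 matrix has rank 2, and its Smith normal form has invariant factors (1,1).

Reading off H_k = ker ∂_k / im ∂_{k+1}:

  H_0: rank C_0 − rank ∂_1 = 8 − 7 = 1, and the invariant factors of ∂_1 are all 1, so H_0 = Z.
  H_1: rank ker ∂_1 − rank ∂_2 = (10 − 7) − 2 = 1, and the invariant factors of ∂_2 are all 1, so H_1 = Z.
  H_2: rank ker ∂_2 − rank ∂_3 = (2 − 2) − 0 = 0, and there is no ∂_3, so H_2 = 0.

H_0 = Z,  H_1 = Z,  H_2 = 0.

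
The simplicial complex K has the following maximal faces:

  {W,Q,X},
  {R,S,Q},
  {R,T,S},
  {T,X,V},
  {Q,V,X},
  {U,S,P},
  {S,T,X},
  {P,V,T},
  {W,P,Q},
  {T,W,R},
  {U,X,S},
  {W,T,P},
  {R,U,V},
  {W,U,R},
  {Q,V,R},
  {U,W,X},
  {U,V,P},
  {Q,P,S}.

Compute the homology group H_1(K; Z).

Order the vertices as P < Q < R < S < T < U < V < W < X. Listing each simplex with vertices in this order, K has dimension 2 with simplices:

  0-simplices (9): P, Q, R, S, T, U, V, W, X
  1-simplices (27): PQ, PS, PT, PU, PV, PW, QR, QS, QV, QW, QX, RS, RT, RU, RV, RW, ST, SU, SX, TV, TW, TX, UV, UW, UX, VX, WX
  2-simplices (18): PQS, PQW, PSU, PTV, PTW, PUV, QRS, QRV, QVX, QWX, RST, RTW, RUV, RUW, STX, SUX, TVX, UWX

giving chain groups C_0 ≅ Z^9, C_1 ≅ Z^27, C_2 ≅ Z^18.

The boundary map ∂_1: C_1 → C_0 sends each edge [p,q] (with p < q) to q − p.
This gives a 9×27 integer matrix of rank 8; reducing to Smith normal form yields diagonal entries (1,1,1,1,1,1,1,1).

∂_2: C_2 → C_1 sends each 2-simplex [p,q,r] to [q,r] − [p,r] + [p,q]. For instance
  ∂PTW = TW − PW + PT,
  ∂RTW = TW − RW + RT.
As a 27×18 matrix over Z this has rank 17, with invariant factors (1,1,1,1,1,1,1,1,1,1,1,1,1,1,1,1,1).

Computing H_k = (kernel of ∂_k) / (image of ∂_{k+1}):

  H_1: rank ker ∂_1 − rank ∂_2 = (27 − 8) − 17 = 2, and the invariant factors of ∂_2 are all 1, so H_1 ≅ Z^2.

(K is a triangulation of the torus T^2.)

H_1 ≅ Z^2.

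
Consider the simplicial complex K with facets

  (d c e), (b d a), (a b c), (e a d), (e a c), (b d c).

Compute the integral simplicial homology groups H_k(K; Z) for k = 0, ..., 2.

H_0 ≅ Z,  H_1 = 0,  H_2 ≅ Z.

We work with the vertex ordering a < b < c < d < e. The simplices of K, each written with vertices in increasing order, are:

  0-simplices (5): a, b, c, d, e
  1-simplices (9): ab, ac, ad, ae, bc, bd, cd, ce, de
  2-simplices (6): abc, abd, ace, ade, bcd, cde

so the chain groups are C_0 ≅ Z^5, C_1 ≅ Z^9, C_2 ≅ Z^6.

∂_1: C_1 → C_0 maps an edge to its endpoints' difference, ∂[p,q] = q − p. For instance
  ∂ae = e − a.
The resulting 5×9 matrix has rank 4, and its Smith normal form has invariant factors (1,1,1,1).

The boundary map ∂_2: C_2 → C_1 maps a triangle to the signed sum of its edges. For instance
  ∂abc = bc − ac + ab,
  ∂cde = de − ce + cd.
The 9×6 boundary matrix has rank 5 and Smith normal form diag(1,1,1,1,1).

From H_k ≅ ker(∂_k) / im(∂_{k+1}) we obtain:

  H_0: rank C_0 − rank ∂_1 = 5 − 4 = 1, and the invariant factors of ∂_1 are all 1, so H_0 ≅ Z.
  H_1: rank ker ∂_1 − rank ∂_2 = (9 − 4) − 5 = 0, and the invariant factors of ∂_2 are all 1, so H_1 ≅ 0.
  H_2: rank ker ∂_2 − rank ∂_3 = (6 − 5) − 0 = 1, and there is no ∂_3, so H_2 ≅ Z.

(K is a triangulation of the 2-sphere S^2.)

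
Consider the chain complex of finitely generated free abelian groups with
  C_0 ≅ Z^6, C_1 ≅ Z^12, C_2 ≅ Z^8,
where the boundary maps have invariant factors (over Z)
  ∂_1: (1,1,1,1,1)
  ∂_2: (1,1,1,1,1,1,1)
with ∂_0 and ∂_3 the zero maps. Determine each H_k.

H_0 ≅ Z,  H_1 = 0,  H_2 ≅ Z.

H_0: b_0 = 6 − 0 − 5 = 1; torsion from ∂_1 factors > 1: none. So H_0 ≅ Z.
H_1: b_1 = 12 − 5 − 7 = 0; torsion from ∂_2 factors > 1: none. So H_1 ≅ 0.
H_2: b_2 = 8 − 7 − 0 = 1; torsion from ∂_3 factors > 1: none. So H_2 ≅ Z.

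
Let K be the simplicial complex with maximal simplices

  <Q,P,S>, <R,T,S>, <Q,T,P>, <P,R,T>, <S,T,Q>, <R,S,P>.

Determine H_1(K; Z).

H_1 ≅ 0.

Fix the vertex order P < Q < R < S < T and write every simplex with vertices in increasing order. Then dim K = 2 and the simplices of K are:

  0-simplices (5): P, Q, R, S, T
  1-simplices (9): PQ, PR, PS, PT, QS, QT, RS, RT, ST
  2-simplices (6): PQS, PQT, PRS, PRT, QST, RST

so the chain groups are C_0 ≅ Z^5, C_1 ≅ Z^9, C_2 ≅ Z^6.

The boundary map ∂_1: C_1 → C_0 is given by ∂[p,q] = [q] − [p]. For instance
  ∂RS = S − R.
As a 5×9 matrix over Z this has rank 4, with invariant factors (1,1,1,1).

Boundary ∂_2: C_2 → C_1 maps a triangle to the signed sum of its edges. For instance
  ∂RST = ST − RT + RS,
  ∂PRS = RS − PS + PR.
The resulting 9×6 matrix has rank 5, and its Smith normal form has invariant factors (1,1,1,1,1).

Computing H_k = (kernel of ∂_k) / (image of ∂_{k+1}):

  H_1: rank ker ∂_1 − rank ∂_2 = (9 − 4) − 5 = 0, and the invariant factors of ∂_2 are all 1, so H_1 = 0.

(K is a triangulation of the 2-sphere S^2.)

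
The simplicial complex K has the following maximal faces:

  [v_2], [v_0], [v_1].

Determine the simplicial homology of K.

Fix the vertex order v_0 < v_1 < v_2 and write every simplex with vertices in increasing order. Then dim K = 0 and the simplices of K are:

  0-simplices (3): [v_0], [v_1], [v_2]

Hence C_0 ≅ Z^3.

From H_k ≅ ker(∂_k) / im(∂_{k+1}) we obtain:

  H_0: rank C_0 − rank ∂_1 = 3 − 0 = 3, and there is no ∂_1, so H_0 = Z^3.

H_0 = Z^3.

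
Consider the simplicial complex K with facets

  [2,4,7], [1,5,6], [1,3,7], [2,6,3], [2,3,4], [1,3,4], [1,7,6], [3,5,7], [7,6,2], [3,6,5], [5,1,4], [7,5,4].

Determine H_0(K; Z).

H_0 = Z.

Fix the vertex order 1 < 2 < 3 < 4 < 5 < 6 < 7 and write every simplex with vertices in increasing order. Then dim K = 2 and the simplices of K are:

  0-simplices (7): [1], [2], [3], [4], [5], [6], [7]
  1-simplices (18): [1,3], [1,4], [1,5], [1,6], [1,7], [2,3], [2,4], [2,6], [2,7], [3,4], [3,5], [3,6], [3,7], [4,5], [4,7], [5,6], [5,7], [6,7]
  2-simplices (12): [1,3,4], [1,3,7], [1,4,5], [1,5,6], [1,6,7], [2,3,4], [2,3,6], [2,4,7], [2,6,7], [3,5,6], [3,5,7], [4,5,7]

so the chain groups are C_0 ≅ Z^7, C_1 ≅ Z^18, C_2 ≅ Z^12.

Boundary ∂_1: C_1 → C_0 is given by ∂[p,q] = [q] − [p]. For instance
  ∂[1,5] = [5] − [1].
The 7×18 boundary matrix has rank 6 and Smith normal form diag(1,1,1,1,1,1).

Boundary ∂_2: C_2 → C_1 acts by ∂[p,q,r] = [q,r] − [p,r] + [p,q]. For instance
  ∂[1,6,7] = [6,7] − [1,7] + [1,6],
  ∂[3,5,7] = [5,7] − [3,7] + [3,5].
This gives a 18×12 integer matrix of rank 12; reducing to Smith normal form yields diagonal entries (1,1,1,1,1,1,1,1,1,1,1,2).

From H_k ≅ ker(∂_k) / im(∂_{k+1}) we obtain:

  H_0: rank C_0 − rank ∂_1 = 7 − 6 = 1, and the invariant factors of ∂_1 are all 1, so H_0 ≅ Z.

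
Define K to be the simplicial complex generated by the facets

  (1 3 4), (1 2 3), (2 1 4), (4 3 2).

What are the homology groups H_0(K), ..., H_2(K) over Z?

Take the total order 1 < 2 < 3 < 4 on the vertex set. Then K (dimension 2) consists of the simplices:

  0-simplices (4): [1], [2], [3], [4]
  1-simplices (6): [1,2], [1,3], [1,4], [2,3], [2,4], [3,4]
  2-simplices (4): [1,2,3], [1,2,4], [1,3,4], [2,3,4]

so the chain groups are C_0 ≅ Z^4, C_1 ≅ Z^6, C_2 ≅ Z^4.

The boundary map ∂_1: C_1 → C_0 is given by ∂[p,q] = [q] − [p]. For instance
  ∂[1,2] = [2] − [1].
As a 4×6 matrix over Z this has rank 3, with invariant factors (1,1,1).

∂_2: C_2 → C_1 acts by ∂[p,q,r] = [q,r] − [p,r] + [p,q]. For instance
  ∂[2,3,4] = [3,4] − [2,4] + [2,3],
  ∂[1,3,4] = [3,4] − [1,4] + [1,3].
This gives a 6×4 integer matrix of rank 3; reducing to Smith normal form yields diagonal entries (1,1,1).

Computing H_k = (kernel of ∂_k) / (image of ∂_{k+1}):

  H_0: rank C_0 − rank ∂_1 = 4 − 3 = 1, and the invariant factors of ∂_1 are all 1, so H_0 = Z.
  H_1: rank ker ∂_1 − rank ∂_2 = (6 − 3) − 3 = 0, and the invariant factors of ∂_2 are all 1, so H_1 = 0.
  H_2: rank ker ∂_2 − rank ∂_3 = (4 − 3) − 0 = 1, and there is no ∂_3, so H_2 = Z.

(K is a triangulation of the 2-sphere S^2.)

H_0 ≅ Z,  H_1 = 0,  H_2 ≅ Z.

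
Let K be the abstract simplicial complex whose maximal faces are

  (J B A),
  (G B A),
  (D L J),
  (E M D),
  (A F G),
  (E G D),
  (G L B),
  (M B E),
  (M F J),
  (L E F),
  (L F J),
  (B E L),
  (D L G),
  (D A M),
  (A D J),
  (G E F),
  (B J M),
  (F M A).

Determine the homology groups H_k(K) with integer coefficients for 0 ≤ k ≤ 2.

H_0 ≅ Z,  H_1 ≅ Z ⊕ Z/2Z,  H_2 = 0.

Order the vertices as A < B < D < E < F < G < J < L < M. Listing each simplex with vertices in this order, K has dimension 2 with simplices:

  0-simplices (9): A, B, D, E, F, G, J, L, M
  1-simplices (27): AB, AD, AF, AG, AJ, AM, BE, BG, BJ, BL, BM, DE, DG, DJ, DL, DM, EF, EG, EL, EM, FG, FJ, FL, FM, GL, JL, JM
  2-simplices (18): ABG, ABJ, ADJ, ADM, AFG, AFM, BEL, BEM, BGL, BJM, DEG, DEM, DGL, DJL, EFG, EFL, FJL, FJM

Hence C_0 ≅ Z^9, C_1 ≅ Z^27, C_2 ≅ Z^18.

The boundary map ∂_1: C_1 → C_0 maps an edge to its endpoints' difference, ∂[p,q] = q − p. For instance
  ∂DJ = J − D.
The resulting 9×27 matrix has rank 8, and its Smith normal form has invariant factors (1,1,1,1,1,1,1,1).

∂_2: C_2 → C_1 sends each 2-simplex [p,q,r] to [q,r] − [p,r] + [p,q]. For instance
  ∂BJM = JM − BM + BJ,
  ∂AFG = FG − AG + AF.
As a 27×18 matrix over Z this has rank 18, with invariant factors (1,1,1,1,1,1,1,1,1,1,1,1,1,1,1,1,1,2).

From H_k ≅ ker(∂_k) / im(∂_{k+1}) we obtain:

  H_0: rank C_0 − rank ∂_1 = 9 − 8 = 1, and the invariant factors of ∂_1 are all 1, so H_0 = Z.
  H_1: rank ker ∂_1 − rank ∂_2 = (27 − 8) − 18 = 1, and ∂_2 has invariant factor 2 > 1, so H_1 = Z ⊕ Z/2Z.
  H_2: rank ker ∂_2 − rank ∂_3 = (18 − 18) − 0 = 0, and there is no ∂_3, so H_2 = 0.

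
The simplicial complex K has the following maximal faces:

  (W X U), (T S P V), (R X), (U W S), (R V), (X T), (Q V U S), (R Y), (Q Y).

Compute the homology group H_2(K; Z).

H_2 = 0.

Take the total order P < Q < R < S < T < U < V < W < X < Y on the vertex set. Then K (dimension 3) consists of the simplices:

  0-simplices (10): P, Q, R, S, T, U, V, W, X, Y
  1-simplices (20): PS, PT, PV, QS, QU, QV, QY, RV, RX, RY, ST, SU, SV, SW, TV, TX, UV, UW, UX, WX
  2-simplices (10): PST, PSV, PTV, QSU, QSV, QUV, STV, SUV, SUW, UWX
  3-simplices (2): PSTV, QSUV

Hence C_0 ≅ Z^10, C_1 ≅ Z^20, C_2 ≅ Z^10, C_3 ≅ Z^2.

The boundary map ∂_1: C_1 → C_0 is given by ∂[p,q] = [q] − [p].
The 10×20 boundary matrix has rank 9 and Smith normal form diag(1,1,1,1,1,1,1,1,1).

The boundary map ∂_2: C_2 → C_1 acts by ∂[p,q,r] = [q,r] − [p,r] + [p,q]. For instance
  ∂QSV = SV − QV + QS,
  ∂SUV = UV − SV + SU.
The 20×10 boundary matrix has rank 8 and Smith normal form diag(1,1,1,1,1,1,1,1).

The boundary map ∂_3: C_3 → C_2 sends each 3-simplex σ to the alternating sum Σ_i (−1)^i (σ with its i-th vertex removed). For instance
  ∂QSUV = SUV − QUV + QSV − QSU,
  ∂PSTV = STV − PTV + PSV − PST.
This gives a 10×2 integer matrix of rank 2; reducing to Smith normal form yields diagonal entries (1,1).

From H_k ≅ ker(∂_k) / im(∂_{k+1}) we obtain:

  H_2: rank ker ∂_2 − rank ∂_3 = (10 − 8) − 2 = 0, and the invariant factors of ∂_3 are all 1, so H_2 ≅ 0.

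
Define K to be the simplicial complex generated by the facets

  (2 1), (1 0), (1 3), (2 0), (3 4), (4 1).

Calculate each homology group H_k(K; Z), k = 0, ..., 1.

H_0 ≅ Z,  H_1 ≅ Z^2.

Fix the vertex order 0 < 1 < 2 < 3 < 4 and write every simplex with vertices in increasing order. Then dim K = 1 and the simplices of K are:

  0-simplices (5): [0], [1], [2], [3], [4]
  1-simplices (6): [0,1], [0,2], [1,2], [1,3], [1,4], [3,4]

so the chain groups are C_0 ≅ Z^5, C_1 ≅ Z^6.

Boundary ∂_1: C_1 → C_0 maps an edge to its endpoints' difference, ∂[p,q] = q − p.
The resulting 5×6 matrix has rank 4, and its Smith normal form has invariant factors (1,1,1,1).

Computing H_k = (kernel of ∂_k) / (image of ∂_{k+1}):

  H_0: rank C_0 − rank ∂_1 = 5 − 4 = 1, and the invariant factors of ∂_1 are all 1, so H_0 = Z.
  H_1: rank ker ∂_1 − rank ∂_2 = (6 − 4) − 0 = 2, and there is no ∂_2, so H_1 = Z^2.

As a check, the Euler characteristic is 5 − 6 = -1, which agrees with 1 − 2 = -1.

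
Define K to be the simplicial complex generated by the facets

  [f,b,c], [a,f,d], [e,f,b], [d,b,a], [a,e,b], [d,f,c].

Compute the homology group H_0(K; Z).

H_0 = Z.

K has 6 vertices, 12 edges, 6 triangles.
rank ∂_0 = 0, rank ∂_1 = 5 ⇒ b_0 = 6 − 0 − 5 = 1; all invariant factors of ∂_1 are 1 so no torsion. So H_0 = Z.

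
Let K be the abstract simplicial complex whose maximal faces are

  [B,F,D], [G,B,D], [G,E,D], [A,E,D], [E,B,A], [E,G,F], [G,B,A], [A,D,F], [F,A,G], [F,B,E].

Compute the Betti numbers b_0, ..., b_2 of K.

Take the total order A < B < D < E < F < G on the vertex set. Then K (dimension 2) consists of the simplices:

  0-simplices (6): A, B, D, E, F, G
  1-simplices (15): AB, AD, AE, AF, AG, BD, BE, BF, BG, DE, DF, DG, EF, EG, FG
  2-simplices (10): ABE, ABG, ADE, ADF, AFG, BDF, BDG, BEF, DEG, EFG

so the chain groups are C_0 ≅ Z^6, C_1 ≅ Z^15, C_2 ≅ Z^10.

Boundary ∂_1: C_1 → C_0 maps an edge to its endpoints' difference, ∂[p,q] = q − p. For instance
  ∂AB = B − A.
The resulting 6×15 matrix has rank 5, and its Smith normal form has invariant factors (1,1,1,1,1).

∂_2: C_2 → C_1 maps a triangle to the signed sum of its edges. For instance
  ∂ABE = BE − AE + AB,
  ∂ADE = DE − AE + AD.
As a 15×10 matrix over Z this has rank 10, with invariant factors (1,1,1,1,1,1,1,1,1,2).

From H_k ≅ ker(∂_k) / im(∂_{k+1}) we obtain:

  H_0: rank C_0 − rank ∂_1 = 6 − 5 = 1, and the invariant factors of ∂_1 are all 1, so H_0 = Z.
  H_1: rank ker ∂_1 − rank ∂_2 = (15 − 5) − 10 = 0, and ∂_2 has invariant factor 2 > 1, so H_1 = Z_2.
  H_2: rank ker ∂_2 − rank ∂_3 = (10 − 10) − 0 = 0, and there is no ∂_3, so H_2 = 0.

Hence the Betti numbers are b_0 = 1, b_1 = 0, b_2 = 0.

b_0 = 1, b_1 = 0, b_2 = 0.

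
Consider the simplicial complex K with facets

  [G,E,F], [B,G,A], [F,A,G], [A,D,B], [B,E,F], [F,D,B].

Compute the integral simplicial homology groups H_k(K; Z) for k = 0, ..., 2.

H_0 ≅ Z,  H_1 ≅ Z,  H_2 = 0.

Take the total order A < B < D < E < F < G on the vertex set. Then K (dimension 2) consists of the simplices:

  0-simplices (6): A, B, D, E, F, G
  1-simplices (12): AB, AD, AF, AG, BD, BE, BF, BG, DF, EF, EG, FG
  2-simplices (6): ABD, ABG, AFG, BDF, BEF, EFG

giving chain groups C_0 ≅ Z^6, C_1 ≅ Z^12, C_2 ≅ Z^6.

Boundary ∂_1: C_1 → C_0 is given by ∂[p,q] = [q] − [p].
The 6×12 boundary matrix has rank 5 and Smith normal form diag(1,1,1,1,1).

Boundary ∂_2: C_2 → C_1 maps a triangle to the signed sum of its edges. For instance
  ∂BDF = DF − BF + BD,
  ∂ABD = BD − AD + AB.
The 12×6 boundary matrix has rank 6 and Smith normal form diag(1,1,1,1,1,1).

Now H_k = ker ∂_k / im ∂_{k+1}, so:

  H_0: rank C_0 − rank ∂_1 = 6 − 5 = 1, and the invariant factors of ∂_1 are all 1, so H_0 ≅ Z.
  H_1: rank ker ∂_1 − rank ∂_2 = (12 − 5) − 6 = 1, and the invariant factors of ∂_2 are all 1, so H_1 ≅ Z.
  H_2: rank ker ∂_2 − rank ∂_3 = (6 − 6) − 0 = 0, and there is no ∂_3, so H_2 ≅ 0.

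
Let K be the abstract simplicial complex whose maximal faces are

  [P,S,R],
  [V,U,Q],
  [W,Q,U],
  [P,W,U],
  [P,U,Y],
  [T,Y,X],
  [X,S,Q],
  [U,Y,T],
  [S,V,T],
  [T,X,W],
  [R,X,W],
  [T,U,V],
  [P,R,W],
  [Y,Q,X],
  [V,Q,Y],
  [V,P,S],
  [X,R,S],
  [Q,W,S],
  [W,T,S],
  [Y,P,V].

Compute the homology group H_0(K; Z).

H_0 ≅ Z.

Take the total order P < Q < R < S < T < U < V < W < X < Y on the vertex set. Then K (dimension 2) consists of the simplices:

  0-simplices (10): P, Q, R, S, T, U, V, W, X, Y
  1-simplices (30): PR, PS, PU, PV, PW, PY, QS, QU, QV, QW, QX, QY, RS, RW, RX, ST, SV, SW, SX, TU, TV, TW, TX, TY, UV, UW, UY, VY, WX, XY
  2-simplices (20): PRS, PRW, PSV, PUW, PUY, PVY, QSW, QSX, QUV, QUW, QVY, QXY, RSX, RWX, STV, STW, TUV, TUY, TWX, TXY

Hence C_0 ≅ Z^10, C_1 ≅ Z^30, C_2 ≅ Z^20.

Boundary ∂_1: C_1 → C_0 maps an edge to its endpoints' difference, ∂[p,q] = q − p. For instance
  ∂TU = U − T.
This gives a 10×30 integer matrix of rank 9; reducing to Smith normal form yields diagonal entries (1,1,1,1,1,1,1,1,1).

Boundary ∂_2: C_2 → C_1 acts by ∂[p,q,r] = [q,r] − [p,r] + [p,q]. For instance
  ∂PUY = UY − PY + PU,
  ∂PRS = RS − PS + PR.
As a 30×20 matrix over Z this has rank 20, with invariant factors (1,1,1,1,1,1,1,1,1,1,1,1,1,1,1,1,1,1,1,2).

Reading off H_k = ker ∂_k / im ∂_{k+1}:

  H_0: rank C_0 − rank ∂_1 = 10 − 9 = 1, and the invariant factors of ∂_1 are all 1, so H_0 ≅ Z.

(K is a triangulation of the Klein bottle.)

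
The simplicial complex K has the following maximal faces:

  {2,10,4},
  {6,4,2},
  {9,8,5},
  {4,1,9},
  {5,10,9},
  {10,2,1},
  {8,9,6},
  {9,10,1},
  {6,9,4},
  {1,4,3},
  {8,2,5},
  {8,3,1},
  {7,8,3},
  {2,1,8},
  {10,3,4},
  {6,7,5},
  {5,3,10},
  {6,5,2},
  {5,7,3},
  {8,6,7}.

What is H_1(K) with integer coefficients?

We work with the vertex ordering 1 < 2 < 3 < 4 < 5 < 6 < 7 < 8 < 9 < 10. The simplices of K, each written with vertices in increasing order, are:

  0-simplices (10): [1], [2], [3], [4], [5], [6], [7], [8], [9], [10]
  1-simplices (30): (30 of them)
  2-simplices (20): (20 of them)

Hence C_0 ≅ Z^10, C_1 ≅ Z^30, C_2 ≅ Z^20.

The boundary map ∂_1: C_1 → C_0 is given by ∂[p,q] = [q] − [p].
The resulting 10×30 matrix has rank 9, and its Smith normal form has invariant factors (1,1,1,1,1,1,1,1,1).

Boundary ∂_2: C_2 → C_1 acts by ∂[p,q,r] = [q,r] − [p,r] + [p,q]. For instance
  ∂[3,5,7] = [5,7] − [3,7] + [3,5],
  ∂[6,7,8] = [7,8] − [6,8] + [6,7].
This gives a 30×20 integer matrix of rank 20; reducing to Smith normal form yields diagonal entries (1,1,1,1,1,1,1,1,1,1,1,1,1,1,1,1,1,1,1,2).

Reading off H_k = ker ∂_k / im ∂_{k+1}:

  H_1: rank ker ∂_1 − rank ∂_2 = (30 − 9) − 20 = 1, and ∂_2 has invariant factor 2 > 1, so H_1 = Z ⊕ Z/2.

H_1 ≅ Z ⊕ Z/2.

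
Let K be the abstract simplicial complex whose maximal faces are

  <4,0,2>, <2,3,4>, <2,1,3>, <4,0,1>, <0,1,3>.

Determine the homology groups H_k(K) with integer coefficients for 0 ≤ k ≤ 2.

Take the total order 0 < 1 < 2 < 3 < 4 on the vertex set. Then K (dimension 2) consists of the simplices:

  0-simplices (5): [0], [1], [2], [3], [4]
  1-simplices (10): [0,1], [0,2], [0,3], [0,4], [1,2], [1,3], [1,4], [2,3], [2,4], [3,4]
  2-simplices (5): [0,1,3], [0,1,4], [0,2,4], [1,2,3], [2,3,4]

giving chain groups C_0 ≅ Z^5, C_1 ≅ Z^10, C_2 ≅ Z^5.

Boundary ∂_1: C_1 → C_0 sends each edge [p,q] (with p < q) to q − p. For instance
  ∂[0,3] = [3] − [0].
The 5×10 boundary matrix has rank 4 and Smith normal form diag(1,1,1,1).

The boundary map ∂_2: C_2 → C_1 acts by ∂[p,q,r] = [q,r] − [p,r] + [p,q]. For instance
  ∂[0,1,3] = [1,3] − [0,3] + [0,1],
  ∂[1,2,3] = [2,3] − [1,3] + [1,2].
The resulting 10×5 matrix has rank 5, and its Smith normal form has invariant factors (1,1,1,1,1).

Computing H_k = (kernel of ∂_k) / (image of ∂_{k+1}):

  H_0: rank C_0 − rank ∂_1 = 5 − 4 = 1, and the invariant factors of ∂_1 are all 1, so H_0 = Z.
  H_1: rank ker ∂_1 − rank ∂_2 = (10 − 4) − 5 = 1, and the invariant factors of ∂_2 are all 1, so H_1 = Z.
  H_2: rank ker ∂_2 − rank ∂_3 = (5 − 5) − 0 = 0, and there is no ∂_3, so H_2 = 0.

(K is a triangulation of the Möbius band.)

H_0 ≅ Z,  H_1 ≅ Z,  H_2 = 0.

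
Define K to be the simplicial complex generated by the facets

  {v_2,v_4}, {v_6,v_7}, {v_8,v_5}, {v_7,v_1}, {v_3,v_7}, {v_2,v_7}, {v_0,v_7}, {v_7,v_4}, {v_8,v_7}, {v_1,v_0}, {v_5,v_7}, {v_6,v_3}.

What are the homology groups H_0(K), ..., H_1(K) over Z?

H_0 ≅ Z,  H_1 ≅ Z^4.

We work with the vertex ordering v_0 < v_1 < v_2 < v_3 < v_4 < v_5 < v_6 < v_7 < v_8. The simplices of K, each written with vertices in increasing order, are:

  0-simplices (9): [v_0], [v_1], [v_2], [v_3], [v_4], [v_5], [v_6], [v_7], [v_8]
  1-simplices (12): [v_0,v_1], [v_0,v_7], [v_1,v_7], [v_2,v_4], [v_2,v_7], [v_3,v_6], [v_3,v_7], [v_4,v_7], [v_5,v_7], [v_5,v_8], [v_6,v_7], [v_7,v_8]

giving chain groups C_0 ≅ Z^9, C_1 ≅ Z^12.

The boundary map ∂_1: C_1 → C_0 is given by ∂[p,q] = [q] − [p]. For instance
  ∂[v_5,v_7] = [v_7] − [v_5].
This gives a 9×12 integer matrix of rank 8; reducing to Smith normal form yields diagonal entries (1,1,1,1,1,1,1,1).

Computing H_k = (kernel of ∂_k) / (image of ∂_{k+1}):

  H_0: rank C_0 − rank ∂_1 = 9 − 8 = 1, and the invariant factors of ∂_1 are all 1, so H_0 ≅ Z.
  H_1: rank ker ∂_1 − rank ∂_2 = (12 − 8) − 0 = 4, and there is no ∂_2, so H_1 ≅ Z^4.

(K is a triangulation of a wedge of 4 circles.)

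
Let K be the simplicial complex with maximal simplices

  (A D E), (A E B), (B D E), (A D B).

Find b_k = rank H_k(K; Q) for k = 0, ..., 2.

b_0 = 1, b_1 = 0, b_2 = 1.

Order the vertices as A < B < D < E. Listing each simplex with vertices in this order, K has dimension 2 with simplices:

  0-simplices (4): A, B, D, E
  1-simplices (6): AB, AD, AE, BD, BE, DE
  2-simplices (4): ABD, ABE, ADE, BDE

so the chain groups are C_0 ≅ Z^4, C_1 ≅ Z^6, C_2 ≅ Z^4.

The boundary map ∂_1: C_1 → C_0 sends each edge [p,q] (with p < q) to q − p. For instance
  ∂DE = E − D.
This gives a 4×6 integer matrix of rank 3; reducing to Smith normal form yields diagonal entries (1,1,1).

∂_2: C_2 → C_1 maps a triangle to the signed sum of its edges. For instance
  ∂ABD = BD − AD + AB,
  ∂ABE = BE − AE + AB.
The resulting 6×4 matrix has rank 3, and its Smith normal form has invariant factors (1,1,1).

From H_k ≅ ker(∂_k) / im(∂_{k+1}) we obtain:

  H_0: rank C_0 − rank ∂_1 = 4 − 3 = 1, and the invariant factors of ∂_1 are all 1, so H_0 ≅ Z.
  H_1: rank ker ∂_1 − rank ∂_2 = (6 − 3) − 3 = 0, and the invariant factors of ∂_2 are all 1, so H_1 ≅ 0.
  H_2: rank ker ∂_2 − rank ∂_3 = (4 − 3) − 0 = 1, and there is no ∂_3, so H_2 ≅ Z.

As a check, the Euler characteristic is 4 − 6 + 4 = 2, which agrees with 1 − 0 + 1 = 2.

Hence the Betti numbers are b_0 = 1, b_1 = 0, b_2 = 1.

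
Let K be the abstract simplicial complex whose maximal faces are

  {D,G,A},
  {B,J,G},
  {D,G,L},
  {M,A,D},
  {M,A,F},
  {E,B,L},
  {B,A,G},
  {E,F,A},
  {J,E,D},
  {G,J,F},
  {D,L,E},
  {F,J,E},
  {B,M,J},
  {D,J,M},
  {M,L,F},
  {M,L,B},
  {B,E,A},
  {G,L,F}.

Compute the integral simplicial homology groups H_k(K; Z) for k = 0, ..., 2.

Take the total order A < B < D < E < F < G < J < L < M on the vertex set. Then K (dimension 2) consists of the simplices:

  0-simplices (9): A, B, D, E, F, G, J, L, M
  1-simplices (27): AB, AD, AE, AF, AG, AM, BE, BG, BJ, BL, BM, DE, DG, DJ, DL, DM, EF, EJ, EL, FG, FJ, FL, FM, GJ, GL, JM, LM
  2-simplices (18): ABE, ABG, ADG, ADM, AEF, AFM, BEL, BGJ, BJM, BLM, DEJ, DEL, DGL, DJM, EFJ, FGJ, FGL, FLM

so the chain groups are C_0 ≅ Z^9, C_1 ≅ Z^27, C_2 ≅ Z^18.

Boundary ∂_1: C_1 → C_0 sends each edge [p,q] (with p < q) to q − p. For instance
  ∂DL = L − D.
As a 9×27 matrix over Z this has rank 8, with invariant factors (1,1,1,1,1,1,1,1).

The boundary map ∂_2: C_2 → C_1 acts by ∂[p,q,r] = [q,r] − [p,r] + [p,q]. For instance
  ∂DEL = EL − DL + DE,
  ∂EFJ = FJ − EJ + EF.
The resulting 27×18 matrix has rank 17, and its Smith normal form has invariant factors (1,1,1,1,1,1,1,1,1,1,1,1,1,1,1,1,1).

Now H_k = ker ∂_k / im ∂_{k+1}, so:

  H_0: rank C_0 − rank ∂_1 = 9 − 8 = 1, and the invariant factors of ∂_1 are all 1, so H_0 = Z.
  H_1: rank ker ∂_1 − rank ∂_2 = (27 − 8) − 17 = 2, and the invariant factors of ∂_2 are all 1, so H_1 = Z^2.
  H_2: rank ker ∂_2 − rank ∂_3 = (18 − 17) − 0 = 1, and there is no ∂_3, so H_2 = Z.

H_0 ≅ Z,  H_1 ≅ Z^2,  H_2 ≅ Z.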